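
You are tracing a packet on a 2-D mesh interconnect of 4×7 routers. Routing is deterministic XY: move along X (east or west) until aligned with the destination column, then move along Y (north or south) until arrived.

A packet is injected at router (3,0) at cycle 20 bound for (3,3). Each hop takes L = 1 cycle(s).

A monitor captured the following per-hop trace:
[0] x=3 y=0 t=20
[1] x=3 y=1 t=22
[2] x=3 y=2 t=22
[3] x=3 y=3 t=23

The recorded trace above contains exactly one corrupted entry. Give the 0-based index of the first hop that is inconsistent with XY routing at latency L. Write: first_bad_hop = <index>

first_bad_hop = 1

hop 1: step (+0,+1), +2 cyc — BAD: Δcyc=2≠L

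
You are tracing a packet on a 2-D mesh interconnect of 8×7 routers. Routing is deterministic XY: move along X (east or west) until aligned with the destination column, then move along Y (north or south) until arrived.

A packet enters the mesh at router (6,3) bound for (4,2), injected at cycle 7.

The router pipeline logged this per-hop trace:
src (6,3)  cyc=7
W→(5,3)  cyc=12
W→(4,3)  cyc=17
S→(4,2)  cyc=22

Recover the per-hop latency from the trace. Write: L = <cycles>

L = 5

cyc[1] − cyc[0] = 12 − 7 = 5.
Per-hop latency L = Δcyc = 5.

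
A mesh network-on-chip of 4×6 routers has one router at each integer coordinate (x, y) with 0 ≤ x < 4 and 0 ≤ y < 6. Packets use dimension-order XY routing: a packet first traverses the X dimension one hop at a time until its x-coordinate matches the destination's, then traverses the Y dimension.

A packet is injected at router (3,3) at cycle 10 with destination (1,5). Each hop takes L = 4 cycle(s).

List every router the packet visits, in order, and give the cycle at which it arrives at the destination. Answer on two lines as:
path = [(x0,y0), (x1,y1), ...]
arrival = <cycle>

path = [(3,3), (2,3), (1,3), (1,4), (1,5)]
arrival = 26

[0] x=3 y=3 t=10
[1] x=2 y=3 t=14 →W
[2] x=1 y=3 t=18 →W
[3] x=1 y=4 t=22 →N
[4] x=1 y=5 t=26 →N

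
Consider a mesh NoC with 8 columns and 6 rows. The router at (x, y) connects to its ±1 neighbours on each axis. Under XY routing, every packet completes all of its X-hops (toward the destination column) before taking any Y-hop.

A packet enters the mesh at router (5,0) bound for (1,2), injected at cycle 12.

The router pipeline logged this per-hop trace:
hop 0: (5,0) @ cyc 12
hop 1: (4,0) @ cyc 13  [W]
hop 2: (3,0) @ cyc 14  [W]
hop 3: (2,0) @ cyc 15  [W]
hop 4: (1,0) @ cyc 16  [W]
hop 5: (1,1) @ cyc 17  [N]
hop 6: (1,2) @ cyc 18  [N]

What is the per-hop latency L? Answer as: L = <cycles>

Δcyc across hop 0→1: 13 − 12 = 1.
Per-hop latency L = Δcyc = 1.

L = 1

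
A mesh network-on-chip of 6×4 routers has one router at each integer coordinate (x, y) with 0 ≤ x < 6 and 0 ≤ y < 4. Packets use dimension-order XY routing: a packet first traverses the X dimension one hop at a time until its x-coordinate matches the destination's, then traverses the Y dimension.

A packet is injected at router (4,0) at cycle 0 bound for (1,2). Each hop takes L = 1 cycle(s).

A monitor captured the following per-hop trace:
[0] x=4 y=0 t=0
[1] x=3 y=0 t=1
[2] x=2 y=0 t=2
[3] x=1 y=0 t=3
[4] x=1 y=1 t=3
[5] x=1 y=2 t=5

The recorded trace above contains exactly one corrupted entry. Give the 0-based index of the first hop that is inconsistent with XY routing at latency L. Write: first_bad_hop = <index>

  1: Δx=-1 Δy=+0 Δt=1 [ok]
  2: Δx=-1 Δy=+0 Δt=1 [ok]
  3: Δx=-1 Δy=+0 Δt=1 [ok]
  4: Δx=+0 Δy=+1 Δt=0 [BAD: Δcyc=0≠L]

first_bad_hop = 4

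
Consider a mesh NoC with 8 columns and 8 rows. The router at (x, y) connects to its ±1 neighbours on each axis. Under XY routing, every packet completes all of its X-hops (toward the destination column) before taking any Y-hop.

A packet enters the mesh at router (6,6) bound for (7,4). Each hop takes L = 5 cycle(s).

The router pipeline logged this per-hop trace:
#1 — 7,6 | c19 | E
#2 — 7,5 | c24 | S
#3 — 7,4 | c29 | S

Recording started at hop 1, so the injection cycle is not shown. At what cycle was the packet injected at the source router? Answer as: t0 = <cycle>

t0 = 14

At hop 1 the cycle is 19; in general cyc_k = t0 + kL.
Therefore t0 = 19 − L = 14.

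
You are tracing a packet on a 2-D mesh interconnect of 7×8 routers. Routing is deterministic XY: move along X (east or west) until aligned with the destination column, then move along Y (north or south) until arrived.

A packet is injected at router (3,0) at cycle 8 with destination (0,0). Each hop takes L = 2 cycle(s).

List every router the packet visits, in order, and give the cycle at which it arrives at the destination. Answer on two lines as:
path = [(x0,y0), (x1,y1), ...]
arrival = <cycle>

t=8: at (3,0)
t=10: at (2,0) after W
t=12: at (1,0) after W
t=14: at (0,0) after W

path = [(3,0), (2,0), (1,0), (0,0)]
arrival = 14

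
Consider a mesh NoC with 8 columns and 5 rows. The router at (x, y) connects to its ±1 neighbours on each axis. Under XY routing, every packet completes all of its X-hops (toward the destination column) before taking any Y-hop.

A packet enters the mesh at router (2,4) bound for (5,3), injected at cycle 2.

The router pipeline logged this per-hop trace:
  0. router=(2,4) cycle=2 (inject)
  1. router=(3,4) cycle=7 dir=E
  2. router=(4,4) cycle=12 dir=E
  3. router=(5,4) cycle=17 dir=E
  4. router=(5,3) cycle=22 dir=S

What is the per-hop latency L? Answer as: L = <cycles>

L = 5

cyc[1] − cyc[0] = 7 − 2 = 5.
Per-hop latency L = Δcyc = 5.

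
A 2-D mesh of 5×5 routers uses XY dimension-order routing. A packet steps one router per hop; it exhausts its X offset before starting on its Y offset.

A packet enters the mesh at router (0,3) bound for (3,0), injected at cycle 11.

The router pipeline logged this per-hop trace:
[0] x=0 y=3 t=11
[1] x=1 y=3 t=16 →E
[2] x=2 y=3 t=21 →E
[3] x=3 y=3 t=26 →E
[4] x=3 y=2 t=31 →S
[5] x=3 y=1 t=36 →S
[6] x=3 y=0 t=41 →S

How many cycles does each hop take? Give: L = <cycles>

cyc[1] − cyc[0] = 16 − 11 = 5.
Each hop adds L, hence L = 5.

L = 5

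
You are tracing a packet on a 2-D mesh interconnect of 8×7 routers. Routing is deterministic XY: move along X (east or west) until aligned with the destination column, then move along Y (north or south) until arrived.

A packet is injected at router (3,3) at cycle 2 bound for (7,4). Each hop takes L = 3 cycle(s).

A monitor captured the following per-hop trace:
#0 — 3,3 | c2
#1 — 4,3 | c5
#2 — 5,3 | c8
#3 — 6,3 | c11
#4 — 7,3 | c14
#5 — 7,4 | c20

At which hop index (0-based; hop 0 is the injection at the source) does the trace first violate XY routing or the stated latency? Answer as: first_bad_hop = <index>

first_bad_hop = 5

check 1→ d=(1,0) cyc+3: ok
check 2→ d=(1,0) cyc+3: ok
check 3→ d=(1,0) cyc+3: ok
check 4→ d=(1,0) cyc+3: ok
check 5→ d=(0,1) cyc+6: BAD: Δcyc=6≠L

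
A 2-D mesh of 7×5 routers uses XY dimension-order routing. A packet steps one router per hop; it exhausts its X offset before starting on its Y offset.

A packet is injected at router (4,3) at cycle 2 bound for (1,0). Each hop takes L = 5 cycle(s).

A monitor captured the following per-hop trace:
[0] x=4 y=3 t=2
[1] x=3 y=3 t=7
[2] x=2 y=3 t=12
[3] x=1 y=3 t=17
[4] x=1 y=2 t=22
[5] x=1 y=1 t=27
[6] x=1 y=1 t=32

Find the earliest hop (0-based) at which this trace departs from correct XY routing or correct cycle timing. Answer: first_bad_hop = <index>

[1] (-1,+0) / 5c ⇒ ok
[2] (-1,+0) / 5c ⇒ ok
[3] (-1,+0) / 5c ⇒ ok
[4] (+0,-1) / 5c ⇒ ok
[5] (+0,-1) / 5c ⇒ ok
[6] (+0,+0) / 5c ⇒ BAD: non-unit step

first_bad_hop = 6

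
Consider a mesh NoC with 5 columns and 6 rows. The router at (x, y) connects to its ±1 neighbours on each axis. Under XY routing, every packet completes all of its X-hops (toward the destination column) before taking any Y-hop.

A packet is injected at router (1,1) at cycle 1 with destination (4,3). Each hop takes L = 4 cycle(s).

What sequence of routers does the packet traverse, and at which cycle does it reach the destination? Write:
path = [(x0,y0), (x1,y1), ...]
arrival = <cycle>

src (1,1)  cyc=1
E→(2,1)  cyc=5
E→(3,1)  cyc=9
E→(4,1)  cyc=13
N→(4,2)  cyc=17
N→(4,3)  cyc=21

path = [(1,1), (2,1), (3,1), (4,1), (4,2), (4,3)]
arrival = 21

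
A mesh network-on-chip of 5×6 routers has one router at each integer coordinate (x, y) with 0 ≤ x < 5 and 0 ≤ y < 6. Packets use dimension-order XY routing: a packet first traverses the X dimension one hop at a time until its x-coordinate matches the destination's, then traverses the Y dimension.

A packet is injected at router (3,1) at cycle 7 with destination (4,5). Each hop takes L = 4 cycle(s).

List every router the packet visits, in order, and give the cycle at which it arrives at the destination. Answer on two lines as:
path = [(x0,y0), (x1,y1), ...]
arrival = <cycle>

path = [(3,1), (4,1), (4,2), (4,3), (4,4), (4,5)]
arrival = 27

#0 — 3,1 | c7
#1 — 4,1 | c11 | E
#2 — 4,2 | c15 | N
#3 — 4,3 | c19 | N
#4 — 4,4 | c23 | N
#5 — 4,5 | c27 | N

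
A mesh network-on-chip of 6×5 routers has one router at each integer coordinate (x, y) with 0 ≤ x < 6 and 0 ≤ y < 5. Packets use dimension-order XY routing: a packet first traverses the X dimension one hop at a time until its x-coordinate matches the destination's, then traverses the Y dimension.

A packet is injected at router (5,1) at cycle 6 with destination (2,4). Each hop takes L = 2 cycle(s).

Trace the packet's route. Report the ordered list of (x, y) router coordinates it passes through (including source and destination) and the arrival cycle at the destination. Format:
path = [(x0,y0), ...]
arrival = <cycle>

t=6: at (5,1)
t=8: at (4,1) after W
t=10: at (3,1) after W
t=12: at (2,1) after W
t=14: at (2,2) after N
t=16: at (2,3) after N
t=18: at (2,4) after N

path = [(5,1), (4,1), (3,1), (2,1), (2,2), (2,3), (2,4)]
arrival = 18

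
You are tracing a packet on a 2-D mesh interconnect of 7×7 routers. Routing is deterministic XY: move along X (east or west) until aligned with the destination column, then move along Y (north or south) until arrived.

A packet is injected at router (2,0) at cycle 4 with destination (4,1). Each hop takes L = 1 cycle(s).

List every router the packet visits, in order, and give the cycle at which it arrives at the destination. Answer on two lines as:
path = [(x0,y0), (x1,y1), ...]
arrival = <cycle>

path = [(2,0), (3,0), (4,0), (4,1)]
arrival = 7

  0. router=(2,0) cycle=4 (inject)
  1. router=(3,0) cycle=5 dir=E
  2. router=(4,0) cycle=6 dir=E
  3. router=(4,1) cycle=7 dir=N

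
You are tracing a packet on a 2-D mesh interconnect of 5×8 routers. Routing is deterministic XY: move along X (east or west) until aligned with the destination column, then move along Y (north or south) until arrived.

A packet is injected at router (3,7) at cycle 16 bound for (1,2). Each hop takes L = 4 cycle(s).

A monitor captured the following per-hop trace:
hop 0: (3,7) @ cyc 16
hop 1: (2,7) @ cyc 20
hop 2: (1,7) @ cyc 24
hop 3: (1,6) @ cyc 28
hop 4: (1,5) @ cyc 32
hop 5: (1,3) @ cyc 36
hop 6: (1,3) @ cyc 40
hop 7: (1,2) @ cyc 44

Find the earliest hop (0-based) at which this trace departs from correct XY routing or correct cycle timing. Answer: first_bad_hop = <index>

first_bad_hop = 5

hop 1: step (-1,+0), +4 cyc — ok
hop 2: step (-1,+0), +4 cyc — ok
hop 3: step (+0,-1), +4 cyc — ok
hop 4: step (+0,-1), +4 cyc — ok
hop 5: step (+0,-2), +4 cyc — BAD: non-unit step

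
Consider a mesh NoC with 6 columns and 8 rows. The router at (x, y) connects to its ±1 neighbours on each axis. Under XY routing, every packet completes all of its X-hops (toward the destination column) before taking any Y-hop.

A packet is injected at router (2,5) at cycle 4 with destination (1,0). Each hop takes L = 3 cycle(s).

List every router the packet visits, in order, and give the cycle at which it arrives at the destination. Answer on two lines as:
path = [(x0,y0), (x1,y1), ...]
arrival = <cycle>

hop 0: (2,5) @ cyc 4
hop 1: (1,5) @ cyc 7  [W]
hop 2: (1,4) @ cyc 10  [S]
hop 3: (1,3) @ cyc 13  [S]
hop 4: (1,2) @ cyc 16  [S]
hop 5: (1,1) @ cyc 19  [S]
hop 6: (1,0) @ cyc 22  [S]

path = [(2,5), (1,5), (1,4), (1,3), (1,2), (1,1), (1,0)]
arrival = 22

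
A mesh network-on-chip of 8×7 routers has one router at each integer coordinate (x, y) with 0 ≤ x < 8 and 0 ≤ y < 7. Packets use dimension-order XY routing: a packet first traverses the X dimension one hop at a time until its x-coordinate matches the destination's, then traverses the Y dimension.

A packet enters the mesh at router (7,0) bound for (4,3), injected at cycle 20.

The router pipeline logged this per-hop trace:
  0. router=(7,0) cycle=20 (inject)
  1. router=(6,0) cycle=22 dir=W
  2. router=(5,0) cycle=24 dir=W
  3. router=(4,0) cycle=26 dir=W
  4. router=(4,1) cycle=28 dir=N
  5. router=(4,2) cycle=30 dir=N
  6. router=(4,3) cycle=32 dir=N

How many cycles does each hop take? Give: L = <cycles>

L = 2

Δcyc across hop 0→1: 22 − 20 = 2.
That increment is L by definition: L = 2.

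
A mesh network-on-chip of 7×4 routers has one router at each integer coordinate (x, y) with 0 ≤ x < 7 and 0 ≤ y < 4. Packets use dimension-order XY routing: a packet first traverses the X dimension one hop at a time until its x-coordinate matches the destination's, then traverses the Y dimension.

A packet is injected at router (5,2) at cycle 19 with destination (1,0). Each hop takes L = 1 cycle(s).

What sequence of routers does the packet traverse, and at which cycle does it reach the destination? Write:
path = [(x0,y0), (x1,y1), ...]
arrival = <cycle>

path = [(5,2), (4,2), (3,2), (2,2), (1,2), (1,1), (1,0)]
arrival = 25

[0] x=5 y=2 t=19
[1] x=4 y=2 t=20 →W
[2] x=3 y=2 t=21 →W
[3] x=2 y=2 t=22 →W
[4] x=1 y=2 t=23 →W
[5] x=1 y=1 t=24 →S
[6] x=1 y=0 t=25 →S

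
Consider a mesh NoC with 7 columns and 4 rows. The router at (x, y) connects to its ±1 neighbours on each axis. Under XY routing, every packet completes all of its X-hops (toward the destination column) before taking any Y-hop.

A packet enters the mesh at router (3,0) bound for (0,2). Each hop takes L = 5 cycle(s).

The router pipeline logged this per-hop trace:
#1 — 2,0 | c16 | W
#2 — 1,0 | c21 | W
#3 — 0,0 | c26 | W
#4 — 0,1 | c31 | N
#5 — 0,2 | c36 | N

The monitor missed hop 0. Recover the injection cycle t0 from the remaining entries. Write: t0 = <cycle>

At hop 1 the cycle is 16; in general cyc_k = t0 + kL.
Therefore t0 = 16 − L = 11.

t0 = 11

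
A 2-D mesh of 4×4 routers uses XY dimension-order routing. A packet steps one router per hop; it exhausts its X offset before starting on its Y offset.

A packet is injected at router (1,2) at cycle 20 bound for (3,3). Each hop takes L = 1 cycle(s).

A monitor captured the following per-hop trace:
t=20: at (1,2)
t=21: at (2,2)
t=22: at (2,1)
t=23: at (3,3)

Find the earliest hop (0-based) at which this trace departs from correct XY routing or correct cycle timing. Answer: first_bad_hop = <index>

first_bad_hop = 2

check 1→ d=(1,0) cyc+1: ok
check 2→ d=(0,-1) cyc+1: BAD: Y-move but x=2≠3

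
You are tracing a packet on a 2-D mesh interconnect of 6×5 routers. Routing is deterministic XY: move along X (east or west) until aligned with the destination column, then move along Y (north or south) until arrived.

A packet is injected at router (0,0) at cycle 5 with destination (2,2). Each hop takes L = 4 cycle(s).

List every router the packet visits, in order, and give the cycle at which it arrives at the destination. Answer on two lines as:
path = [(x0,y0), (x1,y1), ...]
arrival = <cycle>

  0. router=(0,0) cycle=5 (inject)
  1. router=(1,0) cycle=9 dir=E
  2. router=(2,0) cycle=13 dir=E
  3. router=(2,1) cycle=17 dir=N
  4. router=(2,2) cycle=21 dir=N

path = [(0,0), (1,0), (2,0), (2,1), (2,2)]
arrival = 21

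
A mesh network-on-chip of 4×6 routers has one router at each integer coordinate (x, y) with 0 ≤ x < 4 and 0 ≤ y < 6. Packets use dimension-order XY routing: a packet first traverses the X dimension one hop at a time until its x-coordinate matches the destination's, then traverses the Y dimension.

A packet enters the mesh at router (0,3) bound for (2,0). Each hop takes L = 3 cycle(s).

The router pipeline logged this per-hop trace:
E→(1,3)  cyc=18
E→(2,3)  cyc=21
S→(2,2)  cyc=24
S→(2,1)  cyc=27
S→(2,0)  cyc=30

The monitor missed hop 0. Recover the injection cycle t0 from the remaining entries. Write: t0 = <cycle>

cyc[1] = 18 and cyc[k] = t0 + k·L for every k.
Subtract one hop: t0 = 18 − 3 = 15.

t0 = 15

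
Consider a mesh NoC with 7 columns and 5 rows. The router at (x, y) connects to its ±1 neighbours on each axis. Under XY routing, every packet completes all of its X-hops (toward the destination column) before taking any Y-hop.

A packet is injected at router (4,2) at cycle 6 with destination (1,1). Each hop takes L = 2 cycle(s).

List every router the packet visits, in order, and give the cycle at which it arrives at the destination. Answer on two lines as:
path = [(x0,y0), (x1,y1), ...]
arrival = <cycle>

src (4,2)  cyc=6
W→(3,2)  cyc=8
W→(2,2)  cyc=10
W→(1,2)  cyc=12
S→(1,1)  cyc=14

path = [(4,2), (3,2), (2,2), (1,2), (1,1)]
arrival = 14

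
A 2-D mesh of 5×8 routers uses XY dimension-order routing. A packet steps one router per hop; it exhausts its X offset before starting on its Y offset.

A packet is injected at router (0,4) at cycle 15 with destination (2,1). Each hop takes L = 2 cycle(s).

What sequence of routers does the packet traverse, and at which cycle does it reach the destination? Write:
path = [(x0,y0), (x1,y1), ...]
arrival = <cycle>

path = [(0,4), (1,4), (2,4), (2,3), (2,2), (2,1)]
arrival = 25

t=15: at (0,4)
t=17: at (1,4) after E
t=19: at (2,4) after E
t=21: at (2,3) after S
t=23: at (2,2) after S
t=25: at (2,1) after S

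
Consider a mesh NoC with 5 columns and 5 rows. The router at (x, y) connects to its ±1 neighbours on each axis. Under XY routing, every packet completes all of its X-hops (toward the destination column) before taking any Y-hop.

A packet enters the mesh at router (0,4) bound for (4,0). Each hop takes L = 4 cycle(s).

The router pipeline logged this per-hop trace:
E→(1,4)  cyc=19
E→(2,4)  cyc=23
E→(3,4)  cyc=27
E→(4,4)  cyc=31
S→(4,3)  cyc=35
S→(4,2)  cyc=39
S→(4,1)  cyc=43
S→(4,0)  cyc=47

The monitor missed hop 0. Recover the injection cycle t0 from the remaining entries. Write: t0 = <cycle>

Hop 1 reached at cycle 19; hop k is at t0 + k·L.
Subtract one hop: t0 = 19 − 4 = 15.

t0 = 15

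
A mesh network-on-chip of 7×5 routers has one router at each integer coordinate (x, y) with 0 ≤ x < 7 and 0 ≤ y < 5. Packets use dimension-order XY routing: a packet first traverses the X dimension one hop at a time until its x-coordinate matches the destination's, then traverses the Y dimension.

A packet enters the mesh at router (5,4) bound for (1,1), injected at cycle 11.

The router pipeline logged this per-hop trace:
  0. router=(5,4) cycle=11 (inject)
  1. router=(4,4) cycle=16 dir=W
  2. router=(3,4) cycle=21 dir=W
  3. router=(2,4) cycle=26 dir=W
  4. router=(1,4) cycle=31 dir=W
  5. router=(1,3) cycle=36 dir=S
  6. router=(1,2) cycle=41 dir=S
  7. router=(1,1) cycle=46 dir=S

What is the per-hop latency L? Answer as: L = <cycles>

L = 5

Between hops 0 and 1 the cycle counter advances 16 − 11 = 5.
Each hop adds L, hence L = 5.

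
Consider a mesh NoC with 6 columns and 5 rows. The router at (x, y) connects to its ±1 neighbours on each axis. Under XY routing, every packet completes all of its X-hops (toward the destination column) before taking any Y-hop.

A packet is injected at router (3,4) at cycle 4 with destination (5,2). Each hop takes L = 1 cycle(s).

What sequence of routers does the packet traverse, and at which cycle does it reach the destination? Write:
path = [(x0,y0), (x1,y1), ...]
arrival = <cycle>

#0 — 3,4 | c4
#1 — 4,4 | c5 | E
#2 — 5,4 | c6 | E
#3 — 5,3 | c7 | S
#4 — 5,2 | c8 | S

path = [(3,4), (4,4), (5,4), (5,3), (5,2)]
arrival = 8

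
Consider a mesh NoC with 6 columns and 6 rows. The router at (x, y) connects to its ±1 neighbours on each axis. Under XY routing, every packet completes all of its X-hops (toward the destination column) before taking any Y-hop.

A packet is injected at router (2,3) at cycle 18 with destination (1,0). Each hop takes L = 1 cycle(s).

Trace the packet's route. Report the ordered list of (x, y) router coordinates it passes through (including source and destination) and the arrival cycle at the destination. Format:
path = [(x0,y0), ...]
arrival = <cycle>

path = [(2,3), (1,3), (1,2), (1,1), (1,0)]
arrival = 22

t=18: at (2,3)
t=19: at (1,3) after W
t=20: at (1,2) after S
t=21: at (1,1) after S
t=22: at (1,0) after S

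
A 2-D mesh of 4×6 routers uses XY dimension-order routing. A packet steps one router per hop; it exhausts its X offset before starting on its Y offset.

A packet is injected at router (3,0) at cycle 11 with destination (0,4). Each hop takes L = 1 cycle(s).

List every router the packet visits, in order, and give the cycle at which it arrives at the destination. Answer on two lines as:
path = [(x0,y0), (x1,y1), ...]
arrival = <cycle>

  0. router=(3,0) cycle=11 (inject)
  1. router=(2,0) cycle=12 dir=W
  2. router=(1,0) cycle=13 dir=W
  3. router=(0,0) cycle=14 dir=W
  4. router=(0,1) cycle=15 dir=N
  5. router=(0,2) cycle=16 dir=N
  6. router=(0,3) cycle=17 dir=N
  7. router=(0,4) cycle=18 dir=N

path = [(3,0), (2,0), (1,0), (0,0), (0,1), (0,2), (0,3), (0,4)]
arrival = 18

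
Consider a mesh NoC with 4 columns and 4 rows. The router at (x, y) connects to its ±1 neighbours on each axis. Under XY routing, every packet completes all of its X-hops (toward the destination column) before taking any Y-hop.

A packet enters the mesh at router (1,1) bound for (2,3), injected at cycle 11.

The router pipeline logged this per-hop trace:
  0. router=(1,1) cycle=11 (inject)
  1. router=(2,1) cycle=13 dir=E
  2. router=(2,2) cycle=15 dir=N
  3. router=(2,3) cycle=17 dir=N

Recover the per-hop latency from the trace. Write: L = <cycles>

From hop 0 (11) to hop 1 (13): +2 cycles.
Each hop adds L, hence L = 2.

L = 2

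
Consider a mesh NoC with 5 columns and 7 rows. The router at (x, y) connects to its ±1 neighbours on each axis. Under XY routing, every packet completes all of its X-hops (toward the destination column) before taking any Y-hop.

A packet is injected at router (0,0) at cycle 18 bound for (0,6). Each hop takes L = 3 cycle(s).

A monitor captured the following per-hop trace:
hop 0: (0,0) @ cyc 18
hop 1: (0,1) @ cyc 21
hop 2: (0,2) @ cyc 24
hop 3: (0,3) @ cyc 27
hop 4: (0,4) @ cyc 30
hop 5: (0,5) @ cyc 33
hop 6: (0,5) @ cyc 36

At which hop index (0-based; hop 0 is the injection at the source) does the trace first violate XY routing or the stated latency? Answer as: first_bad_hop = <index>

first_bad_hop = 6

hop 1: step (+0,+1), +3 cyc — ok
hop 2: step (+0,+1), +3 cyc — ok
hop 3: step (+0,+1), +3 cyc — ok
hop 4: step (+0,+1), +3 cyc — ok
hop 5: step (+0,+1), +3 cyc — ok
hop 6: step (+0,+0), +3 cyc — BAD: non-unit step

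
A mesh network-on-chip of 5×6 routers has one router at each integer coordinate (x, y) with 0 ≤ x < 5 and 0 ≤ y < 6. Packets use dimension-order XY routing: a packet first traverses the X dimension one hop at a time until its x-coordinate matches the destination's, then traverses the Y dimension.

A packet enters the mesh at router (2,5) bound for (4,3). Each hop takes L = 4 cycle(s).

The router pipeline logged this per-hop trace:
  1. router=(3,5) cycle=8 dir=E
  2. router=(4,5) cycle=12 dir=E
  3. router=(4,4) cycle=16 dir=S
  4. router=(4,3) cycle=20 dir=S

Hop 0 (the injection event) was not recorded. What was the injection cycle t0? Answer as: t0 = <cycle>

t0 = 4

The first recorded entry is hop 1 at cycle 8.
t0 = cyc[1] − L = 8 − 4 = 4.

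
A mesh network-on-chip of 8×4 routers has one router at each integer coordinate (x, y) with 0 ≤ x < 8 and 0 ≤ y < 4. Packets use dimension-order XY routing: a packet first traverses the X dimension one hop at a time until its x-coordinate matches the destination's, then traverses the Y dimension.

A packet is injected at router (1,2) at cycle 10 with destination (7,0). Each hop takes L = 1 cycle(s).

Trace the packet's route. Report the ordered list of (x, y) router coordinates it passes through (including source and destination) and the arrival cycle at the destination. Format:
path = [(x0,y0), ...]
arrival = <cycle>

path = [(1,2), (2,2), (3,2), (4,2), (5,2), (6,2), (7,2), (7,1), (7,0)]
arrival = 18

  0. router=(1,2) cycle=10 (inject)
  1. router=(2,2) cycle=11 dir=E
  2. router=(3,2) cycle=12 dir=E
  3. router=(4,2) cycle=13 dir=E
  4. router=(5,2) cycle=14 dir=E
  5. router=(6,2) cycle=15 dir=E
  6. router=(7,2) cycle=16 dir=E
  7. router=(7,1) cycle=17 dir=S
  8. router=(7,0) cycle=18 dir=S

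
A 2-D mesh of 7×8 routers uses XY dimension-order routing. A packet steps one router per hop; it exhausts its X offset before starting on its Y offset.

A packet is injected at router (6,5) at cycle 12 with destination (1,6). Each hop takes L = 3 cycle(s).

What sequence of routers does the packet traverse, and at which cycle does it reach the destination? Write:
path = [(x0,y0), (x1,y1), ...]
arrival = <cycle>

t=12: at (6,5)
t=15: at (5,5) after W
t=18: at (4,5) after W
t=21: at (3,5) after W
t=24: at (2,5) after W
t=27: at (1,5) after W
t=30: at (1,6) after N

path = [(6,5), (5,5), (4,5), (3,5), (2,5), (1,5), (1,6)]
arrival = 30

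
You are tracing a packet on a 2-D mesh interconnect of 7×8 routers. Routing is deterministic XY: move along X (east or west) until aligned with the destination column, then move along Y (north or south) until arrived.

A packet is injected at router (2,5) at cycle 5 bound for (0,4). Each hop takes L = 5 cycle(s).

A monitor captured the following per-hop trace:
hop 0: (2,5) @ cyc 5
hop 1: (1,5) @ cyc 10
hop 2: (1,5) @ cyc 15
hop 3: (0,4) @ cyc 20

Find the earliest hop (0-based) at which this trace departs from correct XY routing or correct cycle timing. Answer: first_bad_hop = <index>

[1] (-1,+0) / 5c ⇒ ok
[2] (+0,+0) / 5c ⇒ BAD: non-unit step

first_bad_hop = 2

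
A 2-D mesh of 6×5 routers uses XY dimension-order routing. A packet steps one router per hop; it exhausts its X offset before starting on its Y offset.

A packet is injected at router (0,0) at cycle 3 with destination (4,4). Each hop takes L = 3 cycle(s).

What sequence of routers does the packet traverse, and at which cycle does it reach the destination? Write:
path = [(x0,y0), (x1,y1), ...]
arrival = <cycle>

  0. router=(0,0) cycle=3 (inject)
  1. router=(1,0) cycle=6 dir=E
  2. router=(2,0) cycle=9 dir=E
  3. router=(3,0) cycle=12 dir=E
  4. router=(4,0) cycle=15 dir=E
  5. router=(4,1) cycle=18 dir=N
  6. router=(4,2) cycle=21 dir=N
  7. router=(4,3) cycle=24 dir=N
  8. router=(4,4) cycle=27 dir=N

path = [(0,0), (1,0), (2,0), (3,0), (4,0), (4,1), (4,2), (4,3), (4,4)]
arrival = 27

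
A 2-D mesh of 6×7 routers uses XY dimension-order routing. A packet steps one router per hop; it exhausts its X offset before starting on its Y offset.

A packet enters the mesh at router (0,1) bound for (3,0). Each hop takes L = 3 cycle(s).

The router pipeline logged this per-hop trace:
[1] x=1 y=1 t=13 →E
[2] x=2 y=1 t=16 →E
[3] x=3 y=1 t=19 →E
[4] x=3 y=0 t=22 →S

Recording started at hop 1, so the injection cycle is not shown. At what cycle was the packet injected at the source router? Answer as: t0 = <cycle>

The first recorded entry is hop 1 at cycle 13.
Therefore t0 = 13 − L = 10.

t0 = 10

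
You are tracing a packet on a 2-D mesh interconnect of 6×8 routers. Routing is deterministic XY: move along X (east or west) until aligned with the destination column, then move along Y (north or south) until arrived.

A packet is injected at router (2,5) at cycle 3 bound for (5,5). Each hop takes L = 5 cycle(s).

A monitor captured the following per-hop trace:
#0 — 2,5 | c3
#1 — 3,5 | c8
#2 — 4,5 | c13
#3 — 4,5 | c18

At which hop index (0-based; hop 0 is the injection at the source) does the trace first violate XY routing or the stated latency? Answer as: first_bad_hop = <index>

check 1→ d=(1,0) cyc+5: ok
check 2→ d=(1,0) cyc+5: ok
check 3→ d=(0,0) cyc+5: BAD: non-unit step

first_bad_hop = 3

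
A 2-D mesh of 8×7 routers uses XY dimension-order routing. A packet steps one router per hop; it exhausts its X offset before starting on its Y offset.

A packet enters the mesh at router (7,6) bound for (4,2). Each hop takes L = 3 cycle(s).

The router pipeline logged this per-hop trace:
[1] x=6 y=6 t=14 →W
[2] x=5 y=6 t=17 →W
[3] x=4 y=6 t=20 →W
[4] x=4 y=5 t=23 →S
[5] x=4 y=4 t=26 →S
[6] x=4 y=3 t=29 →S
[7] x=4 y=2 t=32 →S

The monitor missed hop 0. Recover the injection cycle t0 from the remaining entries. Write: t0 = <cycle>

t0 = 11

Hop 1 reached at cycle 14; hop k is at t0 + k·L.
t0 = cyc[1] − L = 14 − 3 = 11.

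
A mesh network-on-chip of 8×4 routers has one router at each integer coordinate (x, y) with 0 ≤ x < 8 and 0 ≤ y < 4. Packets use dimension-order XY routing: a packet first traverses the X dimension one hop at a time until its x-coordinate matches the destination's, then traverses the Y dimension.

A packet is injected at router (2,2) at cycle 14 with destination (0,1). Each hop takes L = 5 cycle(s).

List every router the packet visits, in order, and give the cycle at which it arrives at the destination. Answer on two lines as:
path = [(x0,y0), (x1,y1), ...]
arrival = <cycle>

path = [(2,2), (1,2), (0,2), (0,1)]
arrival = 29

[0] x=2 y=2 t=14
[1] x=1 y=2 t=19 →W
[2] x=0 y=2 t=24 →W
[3] x=0 y=1 t=29 →S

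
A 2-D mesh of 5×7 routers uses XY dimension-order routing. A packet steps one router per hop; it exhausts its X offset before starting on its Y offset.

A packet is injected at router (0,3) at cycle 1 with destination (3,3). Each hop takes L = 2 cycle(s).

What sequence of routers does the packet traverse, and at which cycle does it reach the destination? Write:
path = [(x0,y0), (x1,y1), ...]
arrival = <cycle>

src (0,3)  cyc=1
E→(1,3)  cyc=3
E→(2,3)  cyc=5
E→(3,3)  cyc=7

path = [(0,3), (1,3), (2,3), (3,3)]
arrival = 7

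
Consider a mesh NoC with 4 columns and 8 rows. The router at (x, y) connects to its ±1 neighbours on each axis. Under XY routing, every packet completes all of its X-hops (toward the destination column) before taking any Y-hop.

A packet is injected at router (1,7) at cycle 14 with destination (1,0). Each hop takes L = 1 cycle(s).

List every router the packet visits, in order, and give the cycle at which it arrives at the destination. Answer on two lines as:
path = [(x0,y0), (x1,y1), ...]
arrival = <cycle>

path = [(1,7), (1,6), (1,5), (1,4), (1,3), (1,2), (1,1), (1,0)]
arrival = 21

src (1,7)  cyc=14
S→(1,6)  cyc=15
S→(1,5)  cyc=16
S→(1,4)  cyc=17
S→(1,3)  cyc=18
S→(1,2)  cyc=19
S→(1,1)  cyc=20
S→(1,0)  cyc=21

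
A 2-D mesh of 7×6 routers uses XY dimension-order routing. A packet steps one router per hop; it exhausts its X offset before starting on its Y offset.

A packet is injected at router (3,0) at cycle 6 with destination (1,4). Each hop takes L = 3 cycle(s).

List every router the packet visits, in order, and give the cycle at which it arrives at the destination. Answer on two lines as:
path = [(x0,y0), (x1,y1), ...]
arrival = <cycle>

t=6: at (3,0)
t=9: at (2,0) after W
t=12: at (1,0) after W
t=15: at (1,1) after N
t=18: at (1,2) after N
t=21: at (1,3) after N
t=24: at (1,4) after N

path = [(3,0), (2,0), (1,0), (1,1), (1,2), (1,3), (1,4)]
arrival = 24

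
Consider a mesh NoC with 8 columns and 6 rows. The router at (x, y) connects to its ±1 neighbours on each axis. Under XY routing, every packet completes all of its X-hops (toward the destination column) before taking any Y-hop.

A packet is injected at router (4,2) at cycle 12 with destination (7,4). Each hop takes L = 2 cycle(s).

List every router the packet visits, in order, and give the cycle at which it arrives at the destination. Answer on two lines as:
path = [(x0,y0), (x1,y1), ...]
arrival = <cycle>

#0 — 4,2 | c12
#1 — 5,2 | c14 | E
#2 — 6,2 | c16 | E
#3 — 7,2 | c18 | E
#4 — 7,3 | c20 | N
#5 — 7,4 | c22 | N

path = [(4,2), (5,2), (6,2), (7,2), (7,3), (7,4)]
arrival = 22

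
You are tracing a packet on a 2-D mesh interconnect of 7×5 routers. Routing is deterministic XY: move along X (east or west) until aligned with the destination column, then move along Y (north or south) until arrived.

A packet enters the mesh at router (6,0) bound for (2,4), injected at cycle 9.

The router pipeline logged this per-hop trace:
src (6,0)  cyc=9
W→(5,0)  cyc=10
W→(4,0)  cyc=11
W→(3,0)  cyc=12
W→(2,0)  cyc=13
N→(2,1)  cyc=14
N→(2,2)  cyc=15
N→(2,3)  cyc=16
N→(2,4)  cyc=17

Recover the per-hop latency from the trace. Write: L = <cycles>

L = 1

Δcyc across hop 0→1: 10 − 9 = 1.
Per-hop latency L = Δcyc = 1.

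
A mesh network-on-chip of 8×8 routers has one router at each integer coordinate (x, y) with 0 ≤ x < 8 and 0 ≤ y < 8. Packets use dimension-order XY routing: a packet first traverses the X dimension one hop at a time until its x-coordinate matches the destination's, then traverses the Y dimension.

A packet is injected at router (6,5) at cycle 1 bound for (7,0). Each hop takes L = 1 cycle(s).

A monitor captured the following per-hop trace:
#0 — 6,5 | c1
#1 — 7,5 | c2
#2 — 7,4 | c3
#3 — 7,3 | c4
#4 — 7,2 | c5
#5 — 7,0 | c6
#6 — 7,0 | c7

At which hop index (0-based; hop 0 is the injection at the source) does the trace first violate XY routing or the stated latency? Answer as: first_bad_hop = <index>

first_bad_hop = 5

[1] (+1,+0) / 1c ⇒ ok
[2] (+0,-1) / 1c ⇒ ok
[3] (+0,-1) / 1c ⇒ ok
[4] (+0,-1) / 1c ⇒ ok
[5] (+0,-2) / 1c ⇒ BAD: non-unit step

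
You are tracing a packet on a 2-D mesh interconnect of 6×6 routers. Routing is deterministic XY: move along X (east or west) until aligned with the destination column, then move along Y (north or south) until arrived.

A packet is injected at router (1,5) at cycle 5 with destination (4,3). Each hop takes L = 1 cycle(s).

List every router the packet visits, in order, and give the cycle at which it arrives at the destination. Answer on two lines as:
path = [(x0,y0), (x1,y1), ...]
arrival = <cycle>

t=5: at (1,5)
t=6: at (2,5) after E
t=7: at (3,5) after E
t=8: at (4,5) after E
t=9: at (4,4) after S
t=10: at (4,3) after S

path = [(1,5), (2,5), (3,5), (4,5), (4,4), (4,3)]
arrival = 10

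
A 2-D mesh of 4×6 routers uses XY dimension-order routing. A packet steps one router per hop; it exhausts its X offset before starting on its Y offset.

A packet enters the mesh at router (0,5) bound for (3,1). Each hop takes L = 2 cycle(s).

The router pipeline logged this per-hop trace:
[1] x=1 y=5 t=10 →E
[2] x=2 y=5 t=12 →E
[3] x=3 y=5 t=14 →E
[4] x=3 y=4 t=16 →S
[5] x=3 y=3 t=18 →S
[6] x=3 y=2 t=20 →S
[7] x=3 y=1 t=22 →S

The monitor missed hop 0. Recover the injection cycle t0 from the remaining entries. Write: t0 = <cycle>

The first recorded entry is hop 1 at cycle 10.
So t0 = 10 − 1·2 = 8.

t0 = 8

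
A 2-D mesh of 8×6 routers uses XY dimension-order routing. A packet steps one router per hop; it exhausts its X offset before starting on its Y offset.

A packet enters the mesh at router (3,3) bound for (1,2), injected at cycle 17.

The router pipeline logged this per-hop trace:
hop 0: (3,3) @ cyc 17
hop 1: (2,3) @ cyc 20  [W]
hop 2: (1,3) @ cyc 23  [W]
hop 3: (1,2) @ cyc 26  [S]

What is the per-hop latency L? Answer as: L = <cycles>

From hop 0 (17) to hop 1 (20): +3 cycles.
Per-hop latency L = Δcyc = 3.

L = 3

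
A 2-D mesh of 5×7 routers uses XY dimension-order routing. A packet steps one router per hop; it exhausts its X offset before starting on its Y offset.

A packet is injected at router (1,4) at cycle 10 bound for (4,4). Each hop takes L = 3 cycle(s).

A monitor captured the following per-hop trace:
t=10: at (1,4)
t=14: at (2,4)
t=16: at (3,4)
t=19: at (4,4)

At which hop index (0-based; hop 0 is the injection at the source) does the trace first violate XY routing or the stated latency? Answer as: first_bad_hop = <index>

  1: Δx=+1 Δy=+0 Δt=4 [BAD: Δcyc=4≠L]

first_bad_hop = 1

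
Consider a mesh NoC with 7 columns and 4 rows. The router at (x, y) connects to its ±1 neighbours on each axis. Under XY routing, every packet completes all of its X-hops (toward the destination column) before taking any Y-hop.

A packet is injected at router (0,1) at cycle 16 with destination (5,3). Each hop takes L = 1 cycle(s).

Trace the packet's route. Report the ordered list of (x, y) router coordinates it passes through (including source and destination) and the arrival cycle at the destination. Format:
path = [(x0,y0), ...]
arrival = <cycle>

src (0,1)  cyc=16
E→(1,1)  cyc=17
E→(2,1)  cyc=18
E→(3,1)  cyc=19
E→(4,1)  cyc=20
E→(5,1)  cyc=21
N→(5,2)  cyc=22
N→(5,3)  cyc=23

path = [(0,1), (1,1), (2,1), (3,1), (4,1), (5,1), (5,2), (5,3)]
arrival = 23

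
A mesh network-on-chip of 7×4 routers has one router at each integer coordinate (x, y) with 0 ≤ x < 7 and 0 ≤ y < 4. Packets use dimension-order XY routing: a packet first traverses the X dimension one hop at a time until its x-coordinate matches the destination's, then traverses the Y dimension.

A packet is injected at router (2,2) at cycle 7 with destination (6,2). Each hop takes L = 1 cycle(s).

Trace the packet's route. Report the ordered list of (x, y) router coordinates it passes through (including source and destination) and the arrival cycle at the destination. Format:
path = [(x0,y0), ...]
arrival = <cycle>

path = [(2,2), (3,2), (4,2), (5,2), (6,2)]
arrival = 11

#0 — 2,2 | c7
#1 — 3,2 | c8 | E
#2 — 4,2 | c9 | E
#3 — 5,2 | c10 | E
#4 — 6,2 | c11 | E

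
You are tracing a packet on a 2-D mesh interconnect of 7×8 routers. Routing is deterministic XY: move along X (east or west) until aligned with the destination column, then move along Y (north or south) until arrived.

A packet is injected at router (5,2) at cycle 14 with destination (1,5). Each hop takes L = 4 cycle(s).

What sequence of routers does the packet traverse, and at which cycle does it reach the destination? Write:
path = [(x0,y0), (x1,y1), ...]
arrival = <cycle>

[0] x=5 y=2 t=14
[1] x=4 y=2 t=18 →W
[2] x=3 y=2 t=22 →W
[3] x=2 y=2 t=26 →W
[4] x=1 y=2 t=30 →W
[5] x=1 y=3 t=34 →N
[6] x=1 y=4 t=38 →N
[7] x=1 y=5 t=42 →N

path = [(5,2), (4,2), (3,2), (2,2), (1,2), (1,3), (1,4), (1,5)]
arrival = 42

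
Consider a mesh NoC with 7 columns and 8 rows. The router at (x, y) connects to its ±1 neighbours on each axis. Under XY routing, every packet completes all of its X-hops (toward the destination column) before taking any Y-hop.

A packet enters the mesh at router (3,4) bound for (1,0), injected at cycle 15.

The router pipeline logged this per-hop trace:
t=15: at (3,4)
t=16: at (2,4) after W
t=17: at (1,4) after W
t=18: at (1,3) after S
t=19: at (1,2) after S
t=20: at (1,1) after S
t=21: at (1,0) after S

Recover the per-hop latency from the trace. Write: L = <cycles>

L = 1

cyc[1] − cyc[0] = 16 − 15 = 1.
One hop costs L cycles, so L = 1.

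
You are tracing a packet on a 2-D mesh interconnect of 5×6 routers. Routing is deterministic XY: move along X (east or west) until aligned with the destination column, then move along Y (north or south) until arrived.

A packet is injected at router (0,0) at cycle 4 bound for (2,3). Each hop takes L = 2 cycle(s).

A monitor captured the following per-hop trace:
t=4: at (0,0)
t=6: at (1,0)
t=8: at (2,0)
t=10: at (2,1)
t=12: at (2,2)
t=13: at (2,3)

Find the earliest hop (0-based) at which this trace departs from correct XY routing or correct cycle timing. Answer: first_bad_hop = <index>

first_bad_hop = 5

check 1→ d=(1,0) cyc+2: ok
check 2→ d=(1,0) cyc+2: ok
check 3→ d=(0,1) cyc+2: ok
check 4→ d=(0,1) cyc+2: ok
check 5→ d=(0,1) cyc+1: BAD: Δcyc=1≠L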